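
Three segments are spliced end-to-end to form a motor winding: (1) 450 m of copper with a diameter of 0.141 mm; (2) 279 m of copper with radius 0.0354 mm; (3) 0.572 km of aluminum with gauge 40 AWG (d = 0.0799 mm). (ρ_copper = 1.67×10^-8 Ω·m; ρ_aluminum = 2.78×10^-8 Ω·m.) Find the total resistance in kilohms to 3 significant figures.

4.84 kΩ

Seg 1: A = π(d/2)² = π(7.0500e-05 m)² = 1.561e-08 m²
R_1 = (1.67×10^-8)(450)/(1.561e-08) = 481.3 Ω
Seg 2: A = πr² = π(3.5400e-05 m)² = 3.937e-09 m²
R_2 = (1.67×10^-8)(279)/(3.937e-09) = 1183 Ω
Seg 3: A = π(0.0799/2 mm)² = π(3.9950e-05 m)² = 5.014e-09 m²
R_3 = (2.78×10^-8)(572)/(5.014e-09) = 3171 Ω
R_total = R_1 + R_2 + R_3 = 4.84 kΩ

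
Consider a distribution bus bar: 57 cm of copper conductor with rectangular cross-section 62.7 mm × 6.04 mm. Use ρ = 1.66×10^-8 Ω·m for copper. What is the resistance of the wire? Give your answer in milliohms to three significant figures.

0.0250 mΩ

A = 62.7 × 6.04 mm² = 379 mm² = 3.787e-04 m²
R = ρL/A = (1.66×10^-8)(0.57 m)/(3.787e-04 m²) = 0.0250 mΩ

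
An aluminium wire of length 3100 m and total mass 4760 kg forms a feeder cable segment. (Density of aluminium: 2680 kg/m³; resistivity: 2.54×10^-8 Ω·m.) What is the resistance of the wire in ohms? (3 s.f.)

0.137 Ω

A = m/(density·L) = 4760/(2680×3100) = 5.7294e-04 m²
R = ρL/A = (2.54×10^-8)(3100)/(5.7294e-04) = 0.137 Ω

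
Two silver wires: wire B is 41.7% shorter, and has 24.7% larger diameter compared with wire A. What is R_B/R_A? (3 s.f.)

R ∝ L/d², so R_B/R_A = (1 − 41.7/100) × (1 + 24.7/100)⁻²
= 0.583 × 0.6431 = 0.375

0.375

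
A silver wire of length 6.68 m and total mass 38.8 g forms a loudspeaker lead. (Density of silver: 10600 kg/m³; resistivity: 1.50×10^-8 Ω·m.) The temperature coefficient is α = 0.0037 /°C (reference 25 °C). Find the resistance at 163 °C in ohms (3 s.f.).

A = m/(density·L) = 0.0388/(10600×6.68) = 5.4796e-07 m²
R = ρL/A = (1.50×10^-8)(6.68)/(5.4796e-07) = 0.1829 Ω
R(163 °C) = 0.1829 × (1 + 0.0037×138) = 0.276 Ω

0.276 Ω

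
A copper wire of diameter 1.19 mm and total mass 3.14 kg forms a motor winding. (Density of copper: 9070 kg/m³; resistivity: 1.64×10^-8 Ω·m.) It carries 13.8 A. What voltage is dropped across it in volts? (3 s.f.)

63.3 V

A = π(d/2)² = π(5.9500e-04 m)² = 1.1122e-06 m²
L = m/(density·A) = 3.14/(9070×1.1122e-06) = 311.3 m
R = ρL/A = (1.64×10^-8)(311.3)/(1.1122e-06) = 4.59 Ω
V = IR = 13.8 × 4.59 = 63.3 V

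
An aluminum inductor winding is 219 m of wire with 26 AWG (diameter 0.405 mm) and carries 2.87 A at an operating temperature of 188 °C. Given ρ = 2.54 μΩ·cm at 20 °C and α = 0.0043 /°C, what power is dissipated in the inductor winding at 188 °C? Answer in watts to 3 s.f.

ρ = 2.54 μΩ·cm = 2.54×10^-8 Ω·m
A = π(0.405/2 mm)² = π(2.0250e-04 m)² = 1.288e-07 m²
R₍20₎ = ρL/A = (2.54×10^-8)(219)/(1.288e-07) = 43.18 Ω
R₍188₎ = R₍20₎(1 + αΔT) = 43.18 × (1 + 0.0043×168) = 74.37 Ω
P = I²R = (2.87)² × 74.37 = 613 W

613 W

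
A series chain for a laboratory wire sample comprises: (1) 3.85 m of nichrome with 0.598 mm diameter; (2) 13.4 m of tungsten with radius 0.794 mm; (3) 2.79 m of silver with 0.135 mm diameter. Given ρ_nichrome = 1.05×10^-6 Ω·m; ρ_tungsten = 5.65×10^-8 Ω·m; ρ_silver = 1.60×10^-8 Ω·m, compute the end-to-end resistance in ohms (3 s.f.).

17.9 Ω

Seg 1: A = π(d/2)² = π(2.9900e-04 m)² = 2.809e-07 m²
R_1 = (1.05×10^-6)(3.85)/(2.809e-07) = 14.39 Ω
Seg 2: A = πr² = π(7.9400e-04 m)² = 1.981e-06 m²
R_2 = (5.65×10^-8)(13.4)/(1.981e-06) = 0.3823 Ω
Seg 3: A = π(d/2)² = π(6.7500e-05 m)² = 1.431e-08 m²
R_3 = (1.60×10^-8)(2.79)/(1.431e-08) = 3.119 Ω
R_total = R_1 + R_2 + R_3 = 17.9 Ω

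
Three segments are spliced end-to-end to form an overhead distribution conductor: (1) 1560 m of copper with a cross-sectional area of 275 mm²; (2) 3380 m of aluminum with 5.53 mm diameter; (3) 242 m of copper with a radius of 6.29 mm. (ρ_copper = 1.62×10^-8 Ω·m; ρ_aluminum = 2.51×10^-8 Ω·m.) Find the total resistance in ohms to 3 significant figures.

3.66 Ω

Seg 1: A = 275 mm² = 2.750e-04 m²
R_1 = (1.62×10^-8)(1560)/(2.750e-04) = 0.0919 Ω
Seg 2: A = π(d/2)² = π(2.7650e-03 m)² = 2.402e-05 m²
R_2 = (2.51×10^-8)(3380)/(2.402e-05) = 3.532 Ω
Seg 3: A = πr² = π(6.2900e-03 m)² = 1.243e-04 m²
R_3 = (1.62×10^-8)(242)/(1.243e-04) = 0.03154 Ω
R_total = R_1 + R_2 + R_3 = 3.66 Ω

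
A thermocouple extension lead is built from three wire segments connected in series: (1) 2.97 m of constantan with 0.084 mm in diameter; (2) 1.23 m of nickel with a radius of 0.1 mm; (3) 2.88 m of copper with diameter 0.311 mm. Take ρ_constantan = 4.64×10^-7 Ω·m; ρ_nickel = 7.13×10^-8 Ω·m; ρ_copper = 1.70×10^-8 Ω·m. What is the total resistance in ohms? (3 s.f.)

Seg 1: A = π(d/2)² = π(4.2000e-05 m)² = 5.542e-09 m²
R_1 = (4.64×10^-7)(2.97)/(5.542e-09) = 248.7 Ω
Seg 2: A = πr² = π(1.0000e-04 m)² = 3.142e-08 m²
R_2 = (7.13×10^-8)(1.23)/(3.142e-08) = 2.792 Ω
Seg 3: A = π(d/2)² = π(1.5550e-04 m)² = 7.596e-08 m²
R_3 = (1.70×10^-8)(2.88)/(7.596e-08) = 0.6445 Ω
R_total = R_1 + R_2 + R_3 = 252 Ω

252 Ω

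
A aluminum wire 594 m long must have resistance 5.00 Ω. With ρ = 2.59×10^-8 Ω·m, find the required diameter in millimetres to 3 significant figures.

A = ρL/R = (2.59×10^-8)(594)/(5) = 3.077e-06 m²
d = 2√(A/π) = 1.979e-03 m = 1.98 mm

1.98 mm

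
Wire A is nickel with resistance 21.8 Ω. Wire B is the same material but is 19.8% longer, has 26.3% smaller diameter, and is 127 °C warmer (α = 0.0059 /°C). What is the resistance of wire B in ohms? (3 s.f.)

R ∝ ρL/d² with ρ ∝ (1+αΔT), so R_B/R_A = (1 + 19.8/100) × (1 − 26.3/100)⁻² × (1 + 0.0059×127)
= 1.198 × 1.841 × 1.749 = 3.858
R_B = 3.858 × 21.8 = 84.1 Ω

84.1 Ω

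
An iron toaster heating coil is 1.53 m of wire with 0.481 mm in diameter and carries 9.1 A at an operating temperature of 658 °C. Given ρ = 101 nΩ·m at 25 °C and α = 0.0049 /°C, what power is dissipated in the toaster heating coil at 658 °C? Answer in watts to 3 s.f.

289 W

ρ = 101 nΩ·m = 1.01×10^-7 Ω·m
A = π(d/2)² = π(2.4050e-04 m)² = 1.817e-07 m²
R₍25₎ = ρL/A = (1.01×10^-7)(1.53)/(1.817e-07) = 0.8504 Ω
R₍658₎ = R₍25₎(1 + αΔT) = 0.8504 × (1 + 0.0049×633) = 3.488 Ω
P = I²R = (9.1)² × 3.488 = 289 W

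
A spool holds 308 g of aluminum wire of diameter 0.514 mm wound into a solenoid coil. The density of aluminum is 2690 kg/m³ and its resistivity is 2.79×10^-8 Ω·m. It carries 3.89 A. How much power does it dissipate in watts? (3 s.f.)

1120 W

A = π(d/2)² = π(2.5700e-04 m)² = 2.0750e-07 m²
L = m/(density·A) = 0.308/(2690×2.0750e-07) = 551.8 m
R = ρL/A = (2.79×10^-8)(551.8)/(2.0750e-07) = 74.19 Ω
P = I²R = (3.89)² × 74.19 = 1120 W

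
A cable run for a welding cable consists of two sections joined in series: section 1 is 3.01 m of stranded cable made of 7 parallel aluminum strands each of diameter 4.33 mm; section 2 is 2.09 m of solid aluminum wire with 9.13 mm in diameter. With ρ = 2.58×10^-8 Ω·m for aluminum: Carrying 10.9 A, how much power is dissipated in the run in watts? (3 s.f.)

Section 1: A_strand = π(2.1650e-03)² = 1.473e-05 m²; R₁ = ρL/(N·A_s) = (2.58×10^-8)(3.01)/(7×1.473e-05) = 7.534×10^-4 Ω
Section 2: A = π(d/2)² = π(4.5650e-03 m)² = 6.547e-05 m²
R₂ = (2.58×10^-8)(2.09)/(6.547e-05) = 8.236×10^-4 Ω
R = R₁ + R₂ = 0.001577 Ω
P = I²R = (10.9)² × 0.001577 = 0.187 W

0.187 W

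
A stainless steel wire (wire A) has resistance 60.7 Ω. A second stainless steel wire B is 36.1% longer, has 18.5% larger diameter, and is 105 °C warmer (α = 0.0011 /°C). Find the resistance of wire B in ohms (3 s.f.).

65.6 Ω

R ∝ ρL/d² with ρ ∝ (1+αΔT), so R_B/R_A = (1 + 36.1/100) × (1 + 18.5/100)⁻² × (1 + 0.0011×105)
= 1.361 × 0.7121 × 1.115 = 1.081
R_B = 1.081 × 60.7 = 65.6 Ω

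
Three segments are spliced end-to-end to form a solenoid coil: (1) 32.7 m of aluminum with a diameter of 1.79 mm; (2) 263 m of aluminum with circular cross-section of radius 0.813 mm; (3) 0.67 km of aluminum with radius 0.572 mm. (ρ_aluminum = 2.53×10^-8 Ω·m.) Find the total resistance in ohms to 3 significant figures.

Seg 1: A = π(d/2)² = π(8.9500e-04 m)² = 2.516e-06 m²
R_1 = (2.53×10^-8)(32.7)/(2.516e-06) = 0.3288 Ω
Seg 2: A = πr² = π(8.1300e-04 m)² = 2.076e-06 m²
R_2 = (2.53×10^-8)(263)/(2.076e-06) = 3.204 Ω
Seg 3: A = πr² = π(5.7200e-04 m)² = 1.028e-06 m²
R_3 = (2.53×10^-8)(670)/(1.028e-06) = 16.49 Ω
R_total = R_1 + R_2 + R_3 = 20.0 Ω

20.0 Ω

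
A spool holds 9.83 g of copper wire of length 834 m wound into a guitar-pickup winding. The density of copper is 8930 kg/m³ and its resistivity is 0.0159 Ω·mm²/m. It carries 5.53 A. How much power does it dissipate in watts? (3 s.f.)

ρ = 0.0159 Ω·mm²/m = 1.59×10^-8 Ω·m
A = m/(density·L) = 0.00983/(8930×834) = 1.3199e-09 m²
R = ρL/A = (1.59×10^-8)(834)/(1.3199e-09) = 10050 Ω
P = I²R = (5.53)² × 10050 = 3.07×10^5 W

3.07×10^5 W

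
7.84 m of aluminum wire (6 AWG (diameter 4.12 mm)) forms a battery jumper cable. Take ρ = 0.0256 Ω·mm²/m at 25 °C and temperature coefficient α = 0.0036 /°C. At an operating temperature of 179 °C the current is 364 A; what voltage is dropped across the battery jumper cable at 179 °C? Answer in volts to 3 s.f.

8.52 V

ρ = 0.0256 Ω·mm²/m = 2.56×10^-8 Ω·m
A = π(4.12/2 mm)² = π(2.0600e-03 m)² = 1.333e-05 m²
R₍25₎ = ρL/A = (2.56×10^-8)(7.84)/(1.333e-05) = 0.01505 Ω
R₍179₎ = R₍25₎(1 + αΔT) = 0.01505 × (1 + 0.0036×154) = 0.0234 Ω
V = IR = 364 × 0.0234 = 8.52 V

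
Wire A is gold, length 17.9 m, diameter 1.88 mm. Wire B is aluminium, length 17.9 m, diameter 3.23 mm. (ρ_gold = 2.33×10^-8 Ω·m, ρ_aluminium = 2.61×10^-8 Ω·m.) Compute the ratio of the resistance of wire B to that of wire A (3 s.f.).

0.379

R ∝ ρL/d², so R_B/R_A = (ρ_B/ρ_A) × (d_A/d_B)²
= (2.61×10^-8/2.33×10^-8) × (1.88/3.23)² = 0.379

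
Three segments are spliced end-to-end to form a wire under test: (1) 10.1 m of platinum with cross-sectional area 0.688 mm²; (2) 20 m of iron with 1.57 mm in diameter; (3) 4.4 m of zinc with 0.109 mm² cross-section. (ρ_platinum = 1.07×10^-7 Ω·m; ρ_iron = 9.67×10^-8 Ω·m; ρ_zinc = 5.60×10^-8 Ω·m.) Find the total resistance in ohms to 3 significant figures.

Seg 1: A = 0.688 mm² = 6.880e-07 m²
R_1 = (1.07×10^-7)(10.1)/(6.880e-07) = 1.571 Ω
Seg 2: A = π(d/2)² = π(7.8500e-04 m)² = 1.936e-06 m²
R_2 = (9.67×10^-8)(20)/(1.936e-06) = 0.999 Ω
Seg 3: A = 0.109 mm² = 1.090e-07 m²
R_3 = (5.60×10^-8)(4.4)/(1.090e-07) = 2.261 Ω
R_total = R_1 + R_2 + R_3 = 4.83 Ω

4.83 Ω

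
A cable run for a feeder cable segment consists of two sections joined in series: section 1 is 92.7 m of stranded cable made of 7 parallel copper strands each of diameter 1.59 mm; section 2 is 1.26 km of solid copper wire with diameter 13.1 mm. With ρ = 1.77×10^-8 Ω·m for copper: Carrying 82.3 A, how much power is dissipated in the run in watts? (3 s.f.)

1920 W

Section 1: A_strand = π(7.9500e-04)² = 1.986e-06 m²; R₁ = ρL/(N·A_s) = (1.77×10^-8)(92.7)/(7×1.986e-06) = 0.1181 Ω
Section 2: A = π(d/2)² = π(6.5500e-03 m)² = 1.348e-04 m²
R₂ = (1.77×10^-8)(1260)/(1.348e-04) = 0.1655 Ω
R = R₁ + R₂ = 0.2835 Ω
P = I²R = (82.3)² × 0.2835 = 1920 W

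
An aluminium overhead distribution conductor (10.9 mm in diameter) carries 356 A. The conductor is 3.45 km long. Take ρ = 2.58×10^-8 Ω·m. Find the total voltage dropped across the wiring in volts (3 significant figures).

340 V

A = π(d/2)² = π(5.4500e-03 m)² = 9.331e-05 m²
R = ρL/A = (2.58×10^-8)(3450)/(9.331e-05) = 0.9539 Ω
V = IR = 356 × 0.9539 = 340 V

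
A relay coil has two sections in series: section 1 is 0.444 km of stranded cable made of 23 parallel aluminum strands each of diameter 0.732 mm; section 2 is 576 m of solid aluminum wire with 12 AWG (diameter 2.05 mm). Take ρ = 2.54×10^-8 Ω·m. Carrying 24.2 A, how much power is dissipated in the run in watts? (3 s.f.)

3280 W

Section 1: A_strand = π(3.6600e-04)² = 4.208e-07 m²; R₁ = ρL/(N·A_s) = (2.54×10^-8)(444)/(23×4.208e-07) = 1.165 Ω
Section 2: A = π(2.05/2 mm)² = π(1.0250e-03 m)² = 3.301e-06 m²
R₂ = (2.54×10^-8)(576)/(3.301e-06) = 4.433 Ω
R = R₁ + R₂ = 5.598 Ω
P = I²R = (24.2)² × 5.598 = 3280 W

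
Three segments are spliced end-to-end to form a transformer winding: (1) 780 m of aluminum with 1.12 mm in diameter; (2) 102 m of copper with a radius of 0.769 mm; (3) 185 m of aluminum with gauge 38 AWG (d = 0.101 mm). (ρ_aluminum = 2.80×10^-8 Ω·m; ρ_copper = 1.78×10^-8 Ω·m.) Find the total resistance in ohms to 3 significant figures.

Seg 1: A = π(d/2)² = π(5.6000e-04 m)² = 9.852e-07 m²
R_1 = (2.80×10^-8)(780)/(9.852e-07) = 22.17 Ω
Seg 2: A = πr² = π(7.6900e-04 m)² = 1.858e-06 m²
R_2 = (1.78×10^-8)(102)/(1.858e-06) = 0.9773 Ω
Seg 3: A = π(0.101/2 mm)² = π(5.0500e-05 m)² = 8.012e-09 m²
R_3 = (2.80×10^-8)(185)/(8.012e-09) = 646.5 Ω
R_total = R_1 + R_2 + R_3 = 670 Ω

670 Ω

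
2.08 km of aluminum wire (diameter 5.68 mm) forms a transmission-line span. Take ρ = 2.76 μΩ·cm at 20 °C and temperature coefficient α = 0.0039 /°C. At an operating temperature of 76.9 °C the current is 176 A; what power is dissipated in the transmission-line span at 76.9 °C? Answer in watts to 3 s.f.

ρ = 2.76 μΩ·cm = 2.76×10^-8 Ω·m
A = π(d/2)² = π(2.8400e-03 m)² = 2.534e-05 m²
R₍20₎ = ρL/A = (2.76×10^-8)(2080)/(2.534e-05) = 2.266 Ω
R₍76.9₎ = R₍20₎(1 + αΔT) = 2.266 × (1 + 0.0039×56.9) = 2.768 Ω
P = I²R = (176)² × 2.768 = 85800 W

85800 W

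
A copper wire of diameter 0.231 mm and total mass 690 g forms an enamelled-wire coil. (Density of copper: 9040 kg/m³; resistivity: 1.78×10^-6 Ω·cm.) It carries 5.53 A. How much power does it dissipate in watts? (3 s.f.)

ρ = 1.78×10^-6 Ω·cm = 1.78×10^-8 Ω·m
A = π(d/2)² = π(1.1550e-04 m)² = 4.1910e-08 m²
L = m/(density·A) = 0.69/(9040×4.1910e-08) = 1821 m
R = ρL/A = (1.78×10^-8)(1821)/(4.1910e-08) = 773.5 Ω
P = I²R = (5.53)² × 773.5 = 23700 W

23700 W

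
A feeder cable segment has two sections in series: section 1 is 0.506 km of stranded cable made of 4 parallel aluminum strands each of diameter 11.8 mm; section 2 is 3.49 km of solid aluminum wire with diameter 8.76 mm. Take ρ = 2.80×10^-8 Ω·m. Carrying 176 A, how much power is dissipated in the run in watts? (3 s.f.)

51200 W

Section 1: A_strand = π(5.9000e-03)² = 1.094e-04 m²; R₁ = ρL/(N·A_s) = (2.80×10^-8)(506)/(4×1.094e-04) = 0.03239 Ω
Section 2: A = π(d/2)² = π(4.3800e-03 m)² = 6.027e-05 m²
R₂ = (2.80×10^-8)(3490)/(6.027e-05) = 1.621 Ω
R = R₁ + R₂ = 1.654 Ω
P = I²R = (176)² × 1.654 = 51200 W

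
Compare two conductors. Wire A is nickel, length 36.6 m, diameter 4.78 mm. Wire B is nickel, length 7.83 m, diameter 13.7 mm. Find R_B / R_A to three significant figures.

R ∝ ρL/d², so R_B/R_A = (L_B/L_A) × (d_A/d_B)²
= (7.83/36.6) × (4.78/13.7)² = 0.0260

0.0260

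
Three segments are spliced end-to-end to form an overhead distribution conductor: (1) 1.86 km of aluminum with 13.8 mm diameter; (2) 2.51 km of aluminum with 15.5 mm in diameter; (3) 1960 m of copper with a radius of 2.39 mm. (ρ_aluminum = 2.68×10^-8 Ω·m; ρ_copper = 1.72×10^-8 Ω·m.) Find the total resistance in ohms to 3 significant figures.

Seg 1: A = π(d/2)² = π(6.9000e-03 m)² = 1.496e-04 m²
R_1 = (2.68×10^-8)(1860)/(1.496e-04) = 0.3333 Ω
Seg 2: A = π(d/2)² = π(7.7500e-03 m)² = 1.887e-04 m²
R_2 = (2.68×10^-8)(2510)/(1.887e-04) = 0.3565 Ω
Seg 3: A = πr² = π(2.3900e-03 m)² = 1.795e-05 m²
R_3 = (1.72×10^-8)(1960)/(1.795e-05) = 1.879 Ω
R_total = R_1 + R_2 + R_3 = 2.57 Ω

2.57 Ω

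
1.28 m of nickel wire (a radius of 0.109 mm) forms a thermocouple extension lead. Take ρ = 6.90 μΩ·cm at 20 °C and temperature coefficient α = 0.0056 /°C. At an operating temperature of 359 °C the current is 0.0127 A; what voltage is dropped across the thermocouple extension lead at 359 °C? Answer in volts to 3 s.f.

0.0871 V

ρ = 6.90 μΩ·cm = 6.90×10^-8 Ω·m
A = πr² = π(1.0900e-04 m)² = 3.733e-08 m²
R₍20₎ = ρL/A = (6.90×10^-8)(1.28)/(3.733e-08) = 2.366 Ω
R₍359₎ = R₍20₎(1 + αΔT) = 2.366 × (1 + 0.0056×339) = 6.858 Ω
V = IR = 0.0127 × 6.858 = 0.0871 V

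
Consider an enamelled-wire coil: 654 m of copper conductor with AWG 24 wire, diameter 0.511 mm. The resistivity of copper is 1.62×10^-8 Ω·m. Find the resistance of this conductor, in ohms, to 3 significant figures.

A = π(0.511/2 mm)² = π(2.5550e-04 m)² = 2.051e-07 m²
R = ρL/A = (1.62×10^-8)(654 m)/(2.051e-07 m²) = 51.7 Ω

51.7 Ω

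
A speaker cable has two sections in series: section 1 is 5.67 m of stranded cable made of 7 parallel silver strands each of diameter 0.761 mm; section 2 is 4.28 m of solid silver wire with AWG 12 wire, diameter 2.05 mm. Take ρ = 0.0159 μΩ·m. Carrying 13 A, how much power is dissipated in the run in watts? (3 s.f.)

8.27 W

ρ = 0.0159 μΩ·m = 1.59×10^-8 Ω·m
Section 1: A_strand = π(3.8050e-04)² = 4.548e-07 m²; R₁ = ρL/(N·A_s) = (1.59×10^-8)(5.67)/(7×4.548e-07) = 0.02832 Ω
Section 2: A = π(2.05/2 mm)² = π(1.0250e-03 m)² = 3.301e-06 m²
R₂ = (1.59×10^-8)(4.28)/(3.301e-06) = 0.02062 Ω
R = R₁ + R₂ = 0.04893 Ω
P = I²R = (13)² × 0.04893 = 8.27 W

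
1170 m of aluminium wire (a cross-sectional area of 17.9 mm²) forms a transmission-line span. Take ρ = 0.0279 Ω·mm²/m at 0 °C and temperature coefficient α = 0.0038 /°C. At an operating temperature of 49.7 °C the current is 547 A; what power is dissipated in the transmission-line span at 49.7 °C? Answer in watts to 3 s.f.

ρ = 0.0279 Ω·mm²/m = 2.79×10^-8 Ω·m
A = 17.9 mm² = 1.790e-05 m²
R₍0₎ = ρL/A = (2.79×10^-8)(1170)/(1.790e-05) = 1.824 Ω
R₍49.7₎ = R₍0₎(1 + αΔT) = 1.824 × (1 + 0.0038×49.7) = 2.168 Ω
P = I²R = (547)² × 2.168 = 6.49×10^5 W

6.49×10^5 W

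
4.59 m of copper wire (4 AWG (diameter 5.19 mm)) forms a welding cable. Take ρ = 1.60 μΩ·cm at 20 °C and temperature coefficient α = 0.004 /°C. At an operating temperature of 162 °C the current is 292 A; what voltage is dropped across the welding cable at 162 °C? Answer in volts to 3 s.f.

1.59 V

ρ = 1.60 μΩ·cm = 1.60×10^-8 Ω·m
A = π(5.19/2 mm)² = π(2.5950e-03 m)² = 2.116e-05 m²
R₍20₎ = ρL/A = (1.60×10^-8)(4.59)/(2.116e-05) = 0.003471 Ω
R₍162₎ = R₍20₎(1 + αΔT) = 0.003471 × (1 + 0.004×142) = 0.005443 Ω
V = IR = 292 × 0.005443 = 1.59 V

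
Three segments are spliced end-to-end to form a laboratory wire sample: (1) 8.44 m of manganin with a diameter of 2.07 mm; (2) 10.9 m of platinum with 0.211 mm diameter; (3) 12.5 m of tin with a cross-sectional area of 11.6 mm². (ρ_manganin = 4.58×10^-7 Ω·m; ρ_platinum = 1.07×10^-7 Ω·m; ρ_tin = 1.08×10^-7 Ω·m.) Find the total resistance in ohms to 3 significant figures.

34.6 Ω

Seg 1: A = π(d/2)² = π(1.0350e-03 m)² = 3.365e-06 m²
R_1 = (4.58×10^-7)(8.44)/(3.365e-06) = 1.149 Ω
Seg 2: A = π(d/2)² = π(1.0550e-04 m)² = 3.497e-08 m²
R_2 = (1.07×10^-7)(10.9)/(3.497e-08) = 33.35 Ω
Seg 3: A = 11.6 mm² = 1.160e-05 m²
R_3 = (1.08×10^-7)(12.5)/(1.160e-05) = 0.1164 Ω
R_total = R_1 + R_2 + R_3 = 34.6 Ω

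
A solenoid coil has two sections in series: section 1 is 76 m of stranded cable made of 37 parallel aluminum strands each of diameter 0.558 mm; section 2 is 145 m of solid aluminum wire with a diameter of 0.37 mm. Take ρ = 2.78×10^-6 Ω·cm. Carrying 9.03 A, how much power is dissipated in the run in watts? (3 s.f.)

3080 W

ρ = 2.78×10^-6 Ω·cm = 2.78×10^-8 Ω·m
Section 1: A_strand = π(2.7900e-04)² = 2.445e-07 m²; R₁ = ρL/(N·A_s) = (2.78×10^-8)(76)/(37×2.445e-07) = 0.2335 Ω
Section 2: A = π(d/2)² = π(1.8500e-04 m)² = 1.075e-07 m²
R₂ = (2.78×10^-8)(145)/(1.075e-07) = 37.49 Ω
R = R₁ + R₂ = 37.72 Ω
P = I²R = (9.03)² × 37.72 = 3080 W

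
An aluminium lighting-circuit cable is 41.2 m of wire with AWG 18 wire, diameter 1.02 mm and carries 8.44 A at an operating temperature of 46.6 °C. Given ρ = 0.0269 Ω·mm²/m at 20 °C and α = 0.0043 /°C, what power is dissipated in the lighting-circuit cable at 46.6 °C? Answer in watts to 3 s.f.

ρ = 0.0269 Ω·mm²/m = 2.69×10^-8 Ω·m
A = π(1.02/2 mm)² = π(5.1000e-04 m)² = 8.171e-07 m²
R₍20₎ = ρL/A = (2.69×10^-8)(41.2)/(8.171e-07) = 1.356 Ω
R₍46.6₎ = R₍20₎(1 + αΔT) = 1.356 × (1 + 0.0043×26.6) = 1.511 Ω
P = I²R = (8.44)² × 1.511 = 108 W

108 W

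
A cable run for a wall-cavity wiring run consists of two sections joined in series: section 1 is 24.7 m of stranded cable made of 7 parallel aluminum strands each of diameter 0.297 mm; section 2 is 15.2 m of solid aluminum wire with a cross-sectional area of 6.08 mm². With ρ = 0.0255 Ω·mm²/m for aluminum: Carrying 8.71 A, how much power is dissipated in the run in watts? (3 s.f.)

ρ = 0.0255 Ω·mm²/m = 2.55×10^-8 Ω·m
Section 1: A_strand = π(1.4850e-04)² = 6.928e-08 m²; R₁ = ρL/(N·A_s) = (2.55×10^-8)(24.7)/(7×6.928e-08) = 1.299 Ω
Section 2: A = 6.08 mm² = 6.080e-06 m²
R₂ = (2.55×10^-8)(15.2)/(6.080e-06) = 0.06375 Ω
R = R₁ + R₂ = 1.363 Ω
P = I²R = (8.71)² × 1.363 = 103 W

103 W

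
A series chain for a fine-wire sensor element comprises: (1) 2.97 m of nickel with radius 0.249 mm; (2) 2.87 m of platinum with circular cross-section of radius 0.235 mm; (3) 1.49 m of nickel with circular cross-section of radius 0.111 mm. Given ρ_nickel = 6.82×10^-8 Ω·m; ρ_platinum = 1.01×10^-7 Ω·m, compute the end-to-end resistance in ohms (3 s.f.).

5.34 Ω

Seg 1: A = πr² = π(2.4900e-04 m)² = 1.948e-07 m²
R_1 = (6.82×10^-8)(2.97)/(1.948e-07) = 1.04 Ω
Seg 2: A = πr² = π(2.3500e-04 m)² = 1.735e-07 m²
R_2 = (1.01×10^-7)(2.87)/(1.735e-07) = 1.671 Ω
Seg 3: A = πr² = π(1.1100e-04 m)² = 3.871e-08 m²
R_3 = (6.82×10^-8)(1.49)/(3.871e-08) = 2.625 Ω
R_total = R_1 + R_2 + R_3 = 5.34 Ω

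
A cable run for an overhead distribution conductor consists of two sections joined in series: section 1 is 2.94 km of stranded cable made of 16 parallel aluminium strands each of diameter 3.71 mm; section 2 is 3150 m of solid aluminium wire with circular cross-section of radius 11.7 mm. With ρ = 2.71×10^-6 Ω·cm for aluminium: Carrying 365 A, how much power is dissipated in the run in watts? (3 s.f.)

87800 W

ρ = 2.71×10^-6 Ω·cm = 2.71×10^-8 Ω·m
Section 1: A_strand = π(1.8550e-03)² = 1.081e-05 m²; R₁ = ρL/(N·A_s) = (2.71×10^-8)(2940)/(16×1.081e-05) = 0.4606 Ω
Section 2: A = πr² = π(1.1700e-02 m)² = 4.301e-04 m²
R₂ = (2.71×10^-8)(3150)/(4.301e-04) = 0.1985 Ω
R = R₁ + R₂ = 0.6591 Ω
P = I²R = (365)² × 0.6591 = 87800 W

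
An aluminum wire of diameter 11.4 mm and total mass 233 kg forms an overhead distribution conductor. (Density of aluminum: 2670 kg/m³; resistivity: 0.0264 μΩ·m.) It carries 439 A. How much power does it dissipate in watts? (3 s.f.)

ρ = 0.0264 μΩ·m = 2.64×10^-8 Ω·m
A = π(d/2)² = π(5.7000e-03 m)² = 1.0207e-04 m²
L = m/(density·A) = 233/(2670×1.0207e-04) = 855 m
R = ρL/A = (2.64×10^-8)(855)/(1.0207e-04) = 0.2211 Ω
P = I²R = (439)² × 0.2211 = 42600 W

42600 W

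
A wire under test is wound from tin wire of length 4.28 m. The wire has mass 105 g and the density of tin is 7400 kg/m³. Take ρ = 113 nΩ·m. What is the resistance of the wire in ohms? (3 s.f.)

0.146 Ω

ρ = 113 nΩ·m = 1.13×10^-7 Ω·m
A = m/(density·L) = 0.105/(7400×4.28) = 3.3152e-06 m²
R = ρL/A = (1.13×10^-7)(4.28)/(3.3152e-06) = 0.146 Ω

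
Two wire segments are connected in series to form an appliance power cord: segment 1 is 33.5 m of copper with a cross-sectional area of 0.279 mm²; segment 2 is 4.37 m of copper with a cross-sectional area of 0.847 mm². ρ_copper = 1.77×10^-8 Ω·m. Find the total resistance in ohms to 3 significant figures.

Segment 1: A = 0.279 mm² = 2.790e-07 m²
R₁ = ρL/A = (1.77×10^-8)(33.5)/(2.790e-07) = 2.125 Ω
Segment 2: A = 0.847 mm² = 8.470e-07 m²
R₂ = (1.77×10^-8)(4.37)/(8.470e-07) = 0.09132 Ω
R = R₁ + R₂ = 2.22 Ω

2.22 Ω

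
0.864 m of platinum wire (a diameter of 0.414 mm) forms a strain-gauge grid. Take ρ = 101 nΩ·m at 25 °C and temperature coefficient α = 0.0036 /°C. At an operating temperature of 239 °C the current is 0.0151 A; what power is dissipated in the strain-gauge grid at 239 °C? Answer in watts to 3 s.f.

ρ = 101 nΩ·m = 1.01×10^-7 Ω·m
A = π(d/2)² = π(2.0700e-04 m)² = 1.346e-07 m²
R₍25₎ = ρL/A = (1.01×10^-7)(0.864)/(1.346e-07) = 0.6483 Ω
R₍239₎ = R₍25₎(1 + αΔT) = 0.6483 × (1 + 0.0036×214) = 1.148 Ω
P = I²R = (0.0151)² × 1.148 = 2.62×10^-4 W

2.62×10^-4 W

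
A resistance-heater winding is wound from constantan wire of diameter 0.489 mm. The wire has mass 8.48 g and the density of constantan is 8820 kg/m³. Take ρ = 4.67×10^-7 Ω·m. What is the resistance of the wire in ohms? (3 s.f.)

A = π(d/2)² = π(2.4450e-04 m)² = 1.8781e-07 m²
L = m/(density·A) = 0.00848/(8820×1.8781e-07) = 5.119 m
R = ρL/A = (4.67×10^-7)(5.119)/(1.8781e-07) = 12.7 Ω

12.7 Ω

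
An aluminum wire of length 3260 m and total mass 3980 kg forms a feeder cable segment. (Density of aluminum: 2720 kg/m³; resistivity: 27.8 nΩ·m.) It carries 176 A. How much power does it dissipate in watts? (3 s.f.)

ρ = 27.8 nΩ·m = 2.78×10^-8 Ω·m
A = m/(density·L) = 3980/(2720×3260) = 4.4885e-04 m²
R = ρL/A = (2.78×10^-8)(3260)/(4.4885e-04) = 0.2019 Ω
P = I²R = (176)² × 0.2019 = 6250 W

6250 W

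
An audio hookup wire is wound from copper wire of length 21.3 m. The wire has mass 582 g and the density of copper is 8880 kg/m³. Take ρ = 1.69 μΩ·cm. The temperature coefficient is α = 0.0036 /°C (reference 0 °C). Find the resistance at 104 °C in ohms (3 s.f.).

ρ = 1.69 μΩ·cm = 1.69×10^-8 Ω·m
A = m/(density·L) = 0.582/(8880×21.3) = 3.0770e-06 m²
R = ρL/A = (1.69×10^-8)(21.3)/(3.0770e-06) = 0.117 Ω
R(104 °C) = 0.117 × (1 + 0.0036×104) = 0.161 Ω

0.161 Ω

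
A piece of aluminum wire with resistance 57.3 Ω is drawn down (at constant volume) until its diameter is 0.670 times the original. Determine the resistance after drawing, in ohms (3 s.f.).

Volume constant ⇒ L' = L/r² with r = 0.67. R' = ρL'/A' = ρ(L/r²)/(πr²d₀²/4) = R/r⁴.
R' = 4.963 × 57.3 = 284 Ω

284 Ω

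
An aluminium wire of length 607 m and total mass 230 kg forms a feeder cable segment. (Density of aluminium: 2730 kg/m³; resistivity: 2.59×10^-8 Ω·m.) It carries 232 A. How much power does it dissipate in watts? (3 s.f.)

6100 W

A = m/(density·L) = 230/(2730×607) = 1.3880e-04 m²
R = ρL/A = (2.59×10^-8)(607)/(1.3880e-04) = 0.1133 Ω
P = I²R = (232)² × 0.1133 = 6100 W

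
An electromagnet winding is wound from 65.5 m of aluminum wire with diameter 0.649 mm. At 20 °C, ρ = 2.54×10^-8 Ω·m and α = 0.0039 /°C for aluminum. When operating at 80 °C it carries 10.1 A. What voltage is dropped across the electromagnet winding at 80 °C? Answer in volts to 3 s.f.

A = π(d/2)² = π(3.2450e-04 m)² = 3.308e-07 m²
R₍20₎ = ρL/A = (2.54×10^-8)(65.5)/(3.308e-07) = 5.029 Ω
R₍80₎ = R₍20₎(1 + αΔT) = 5.029 × (1 + 0.0039×60) = 6.206 Ω
V = IR = 10.1 × 6.206 = 62.7 V

62.7 V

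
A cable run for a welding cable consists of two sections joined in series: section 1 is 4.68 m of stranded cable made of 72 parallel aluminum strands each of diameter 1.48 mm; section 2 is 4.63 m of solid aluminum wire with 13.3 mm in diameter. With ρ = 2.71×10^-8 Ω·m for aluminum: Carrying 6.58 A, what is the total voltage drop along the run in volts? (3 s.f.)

Section 1: A_strand = π(7.4000e-04)² = 1.720e-06 m²; R₁ = ρL/(N·A_s) = (2.71×10^-8)(4.68)/(72×1.720e-06) = 0.001024 Ω
Section 2: A = π(d/2)² = π(6.6500e-03 m)² = 1.389e-04 m²
R₂ = (2.71×10^-8)(4.63)/(1.389e-04) = 9.031×10^-4 Ω
R = R₁ + R₂ = 0.001927 Ω
V = IR = 6.58 × 0.001927 = 0.0127 V

0.0127 V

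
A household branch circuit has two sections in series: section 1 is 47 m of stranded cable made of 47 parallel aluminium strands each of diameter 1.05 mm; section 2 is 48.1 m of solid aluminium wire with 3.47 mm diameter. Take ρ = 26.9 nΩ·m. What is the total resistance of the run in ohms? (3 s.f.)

ρ = 26.9 nΩ·m = 2.69×10^-8 Ω·m
Section 1: A_strand = π(5.2500e-04)² = 8.659e-07 m²; R₁ = ρL/(N·A_s) = (2.69×10^-8)(47)/(47×8.659e-07) = 0.03107 Ω
Section 2: A = π(d/2)² = π(1.7350e-03 m)² = 9.457e-06 m²
R₂ = (2.69×10^-8)(48.1)/(9.457e-06) = 0.1368 Ω
R = R₁ + R₂ = 0.168 Ω

0.168 Ω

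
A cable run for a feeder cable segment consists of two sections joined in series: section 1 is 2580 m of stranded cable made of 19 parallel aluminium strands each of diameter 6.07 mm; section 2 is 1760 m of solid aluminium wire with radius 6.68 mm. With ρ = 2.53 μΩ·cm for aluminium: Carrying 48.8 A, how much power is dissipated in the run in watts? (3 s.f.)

1040 W

ρ = 2.53 μΩ·cm = 2.53×10^-8 Ω·m
Section 1: A_strand = π(3.0350e-03)² = 2.894e-05 m²; R₁ = ρL/(N·A_s) = (2.53×10^-8)(2580)/(19×2.894e-05) = 0.1187 Ω
Section 2: A = πr² = π(6.6800e-03 m)² = 1.402e-04 m²
R₂ = (2.53×10^-8)(1760)/(1.402e-04) = 0.3176 Ω
R = R₁ + R₂ = 0.4364 Ω
P = I²R = (48.8)² × 0.4364 = 1040 W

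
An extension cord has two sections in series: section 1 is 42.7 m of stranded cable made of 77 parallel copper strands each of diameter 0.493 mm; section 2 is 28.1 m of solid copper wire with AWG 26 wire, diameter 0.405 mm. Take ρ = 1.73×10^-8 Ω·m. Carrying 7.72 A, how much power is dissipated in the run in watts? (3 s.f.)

228 W

Section 1: A_strand = π(2.4650e-04)² = 1.909e-07 m²; R₁ = ρL/(N·A_s) = (1.73×10^-8)(42.7)/(77×1.909e-07) = 0.05026 Ω
Section 2: A = π(0.405/2 mm)² = π(2.0250e-04 m)² = 1.288e-07 m²
R₂ = (1.73×10^-8)(28.1)/(1.288e-07) = 3.774 Ω
R = R₁ + R₂ = 3.824 Ω
P = I²R = (7.72)² × 3.824 = 228 W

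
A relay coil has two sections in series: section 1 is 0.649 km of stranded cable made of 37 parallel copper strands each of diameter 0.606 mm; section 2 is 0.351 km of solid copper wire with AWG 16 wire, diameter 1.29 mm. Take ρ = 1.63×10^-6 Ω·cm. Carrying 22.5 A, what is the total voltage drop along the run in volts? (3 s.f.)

ρ = 1.63×10^-6 Ω·cm = 1.63×10^-8 Ω·m
Section 1: A_strand = π(3.0300e-04)² = 2.884e-07 m²; R₁ = ρL/(N·A_s) = (1.63×10^-8)(649)/(37×2.884e-07) = 0.9913 Ω
Section 2: A = π(1.29/2 mm)² = π(6.4500e-04 m)² = 1.307e-06 m²
R₂ = (1.63×10^-8)(351)/(1.307e-06) = 4.377 Ω
R = R₁ + R₂ = 5.369 Ω
V = IR = 22.5 × 5.369 = 121 V

121 V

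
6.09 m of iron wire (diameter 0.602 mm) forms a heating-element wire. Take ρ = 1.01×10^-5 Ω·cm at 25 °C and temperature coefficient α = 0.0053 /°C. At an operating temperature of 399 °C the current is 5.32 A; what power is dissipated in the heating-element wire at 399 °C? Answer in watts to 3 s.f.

182 W

ρ = 1.01×10^-5 Ω·cm = 1.01×10^-7 Ω·m
A = π(d/2)² = π(3.0100e-04 m)² = 2.846e-07 m²
R₍25₎ = ρL/A = (1.01×10^-7)(6.09)/(2.846e-07) = 2.161 Ω
R₍399₎ = R₍25₎(1 + αΔT) = 2.161 × (1 + 0.0053×374) = 6.445 Ω
P = I²R = (5.32)² × 6.445 = 182 W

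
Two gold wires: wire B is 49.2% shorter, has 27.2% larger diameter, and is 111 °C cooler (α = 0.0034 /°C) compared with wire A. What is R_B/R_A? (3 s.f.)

R ∝ ρL/d² with ρ ∝ (1+αΔT), so R_B/R_A = (1 − 49.2/100) × (1 + 27.2/100)⁻² × (1 − 0.0034×111)
= 0.508 × 0.618 × 0.6226 = 0.195

0.195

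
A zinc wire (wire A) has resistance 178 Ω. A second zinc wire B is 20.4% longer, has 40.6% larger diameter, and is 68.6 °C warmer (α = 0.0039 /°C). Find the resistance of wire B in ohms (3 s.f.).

137 Ω

R ∝ ρL/d² with ρ ∝ (1+αΔT), so R_B/R_A = (1 + 20.4/100) × (1 + 40.6/100)⁻² × (1 + 0.0039×68.6)
= 1.204 × 0.5059 × 1.268 = 0.772
R_B = 0.772 × 178 = 137 Ω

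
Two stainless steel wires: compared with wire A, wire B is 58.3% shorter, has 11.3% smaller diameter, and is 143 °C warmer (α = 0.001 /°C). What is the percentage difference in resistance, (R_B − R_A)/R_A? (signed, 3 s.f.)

-39.4%

R ∝ ρL/d² with ρ ∝ (1+αΔT), so R_B/R_A = (1 − 58.3/100) × (1 − 11.3/100)⁻² × (1 + 0.001×143)
= 0.417 × 1.271 × 1.143 = 0.6058
(R_B − R_A)/R_A = 0.6058 − 1 = -39.4%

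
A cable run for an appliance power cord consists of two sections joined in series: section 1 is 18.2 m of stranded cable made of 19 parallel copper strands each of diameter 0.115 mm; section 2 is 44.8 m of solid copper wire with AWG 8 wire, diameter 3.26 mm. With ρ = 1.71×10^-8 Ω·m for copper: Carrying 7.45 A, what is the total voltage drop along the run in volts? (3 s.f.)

Section 1: A_strand = π(5.7500e-05)² = 1.039e-08 m²; R₁ = ρL/(N·A_s) = (1.71×10^-8)(18.2)/(19×1.039e-08) = 1.577 Ω
Section 2: A = π(3.26/2 mm)² = π(1.6300e-03 m)² = 8.347e-06 m²
R₂ = (1.71×10^-8)(44.8)/(8.347e-06) = 0.09178 Ω
R = R₁ + R₂ = 1.669 Ω
V = IR = 7.45 × 1.669 = 12.4 V

12.4 V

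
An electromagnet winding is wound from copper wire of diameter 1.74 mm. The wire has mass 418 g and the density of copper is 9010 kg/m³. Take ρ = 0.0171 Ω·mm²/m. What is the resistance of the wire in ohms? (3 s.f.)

ρ = 0.0171 Ω·mm²/m = 1.71×10^-8 Ω·m
A = π(d/2)² = π(8.7000e-04 m)² = 2.3779e-06 m²
L = m/(density·A) = 0.418/(9010×2.3779e-06) = 19.51 m
R = ρL/A = (1.71×10^-8)(19.51)/(2.3779e-06) = 0.140 Ω

0.140 Ω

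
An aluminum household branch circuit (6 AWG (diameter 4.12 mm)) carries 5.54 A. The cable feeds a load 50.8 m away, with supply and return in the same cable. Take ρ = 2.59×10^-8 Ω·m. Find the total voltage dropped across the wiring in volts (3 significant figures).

1.09 V

A = π(4.12/2 mm)² = π(2.0600e-03 m)² = 1.333e-05 m²
Total conductor length (both ways) L = 2 × 50.8 = 101.6 m
R = ρL/A = (2.59×10^-8)(101.6)/(1.333e-05) = 0.1974 Ω
V = IR = 5.54 × 0.1974 = 1.09 V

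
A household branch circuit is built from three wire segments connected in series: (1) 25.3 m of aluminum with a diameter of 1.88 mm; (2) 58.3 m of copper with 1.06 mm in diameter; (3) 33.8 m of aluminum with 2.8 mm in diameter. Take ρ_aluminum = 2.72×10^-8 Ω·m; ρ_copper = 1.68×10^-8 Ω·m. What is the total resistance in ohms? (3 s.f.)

Seg 1: A = π(d/2)² = π(9.4000e-04 m)² = 2.776e-06 m²
R_1 = (2.72×10^-8)(25.3)/(2.776e-06) = 0.2479 Ω
Seg 2: A = π(d/2)² = π(5.3000e-04 m)² = 8.825e-07 m²
R_2 = (1.68×10^-8)(58.3)/(8.825e-07) = 1.11 Ω
Seg 3: A = π(d/2)² = π(1.4000e-03 m)² = 6.158e-06 m²
R_3 = (2.72×10^-8)(33.8)/(6.158e-06) = 0.1493 Ω
R_total = R_1 + R_2 + R_3 = 1.51 Ω

1.51 Ω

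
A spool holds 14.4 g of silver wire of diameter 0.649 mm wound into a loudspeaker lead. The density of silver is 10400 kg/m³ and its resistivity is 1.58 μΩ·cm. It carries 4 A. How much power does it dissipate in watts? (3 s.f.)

ρ = 1.58 μΩ·cm = 1.58×10^-8 Ω·m
A = π(d/2)² = π(3.2450e-04 m)² = 3.3081e-07 m²
L = m/(density·A) = 0.0144/(10400×3.3081e-07) = 4.186 m
R = ρL/A = (1.58×10^-8)(4.186)/(3.3081e-07) = 0.1999 Ω
P = I²R = (4)² × 0.1999 = 3.20 W

3.20 W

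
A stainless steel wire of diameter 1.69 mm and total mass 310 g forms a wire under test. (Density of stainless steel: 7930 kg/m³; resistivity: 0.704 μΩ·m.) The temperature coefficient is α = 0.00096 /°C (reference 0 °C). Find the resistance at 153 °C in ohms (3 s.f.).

6.27 Ω

ρ = 0.704 μΩ·m = 7.04×10^-7 Ω·m
A = π(d/2)² = π(8.4500e-04 m)² = 2.2432e-06 m²
L = m/(density·A) = 0.31/(7930×2.2432e-06) = 17.43 m
R = ρL/A = (7.04×10^-7)(17.43)/(2.2432e-06) = 5.469 Ω
R(153 °C) = 5.469 × (1 + 0.00096×153) = 6.27 Ω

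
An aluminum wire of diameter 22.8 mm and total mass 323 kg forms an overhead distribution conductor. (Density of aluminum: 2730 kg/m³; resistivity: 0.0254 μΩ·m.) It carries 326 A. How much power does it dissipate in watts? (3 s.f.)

ρ = 0.0254 μΩ·m = 2.54×10^-8 Ω·m
A = π(d/2)² = π(1.1400e-02 m)² = 4.0828e-04 m²
L = m/(density·A) = 323/(2730×4.0828e-04) = 289.8 m
R = ρL/A = (2.54×10^-8)(289.8)/(4.0828e-04) = 0.01803 Ω
P = I²R = (326)² × 0.01803 = 1920 W

1920 W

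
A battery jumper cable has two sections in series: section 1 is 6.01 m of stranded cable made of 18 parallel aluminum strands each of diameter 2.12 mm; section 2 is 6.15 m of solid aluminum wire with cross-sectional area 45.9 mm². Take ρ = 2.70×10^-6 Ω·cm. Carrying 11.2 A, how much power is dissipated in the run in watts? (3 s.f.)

0.774 W

ρ = 2.70×10^-6 Ω·cm = 2.70×10^-8 Ω·m
Section 1: A_strand = π(1.0600e-03)² = 3.530e-06 m²; R₁ = ρL/(N·A_s) = (2.70×10^-8)(6.01)/(18×3.530e-06) = 0.002554 Ω
Section 2: A = 45.9 mm² = 4.590e-05 m²
R₂ = (2.70×10^-8)(6.15)/(4.590e-05) = 0.003618 Ω
R = R₁ + R₂ = 0.006172 Ω
P = I²R = (11.2)² × 0.006172 = 0.774 W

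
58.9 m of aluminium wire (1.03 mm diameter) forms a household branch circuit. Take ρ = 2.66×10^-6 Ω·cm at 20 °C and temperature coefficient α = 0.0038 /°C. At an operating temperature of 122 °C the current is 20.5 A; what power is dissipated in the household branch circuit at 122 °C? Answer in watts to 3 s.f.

1100 W

ρ = 2.66×10^-6 Ω·cm = 2.66×10^-8 Ω·m
A = π(d/2)² = π(5.1500e-04 m)² = 8.332e-07 m²
R₍20₎ = ρL/A = (2.66×10^-8)(58.9)/(8.332e-07) = 1.88 Ω
R₍122₎ = R₍20₎(1 + αΔT) = 1.88 × (1 + 0.0038×102) = 2.609 Ω
P = I²R = (20.5)² × 2.609 = 1100 W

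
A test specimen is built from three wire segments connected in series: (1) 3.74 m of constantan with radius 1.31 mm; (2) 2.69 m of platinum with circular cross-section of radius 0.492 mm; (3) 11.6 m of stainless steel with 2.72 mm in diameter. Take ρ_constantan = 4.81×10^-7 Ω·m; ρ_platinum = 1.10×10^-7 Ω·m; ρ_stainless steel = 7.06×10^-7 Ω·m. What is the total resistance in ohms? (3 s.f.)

2.13 Ω

Seg 1: A = πr² = π(1.3100e-03 m)² = 5.391e-06 m²
R_1 = (4.81×10^-7)(3.74)/(5.391e-06) = 0.3337 Ω
Seg 2: A = πr² = π(4.9200e-04 m)² = 7.605e-07 m²
R_2 = (1.10×10^-7)(2.69)/(7.605e-07) = 0.3891 Ω
Seg 3: A = π(d/2)² = π(1.3600e-03 m)² = 5.811e-06 m²
R_3 = (7.06×10^-7)(11.6)/(5.811e-06) = 1.409 Ω
R_total = R_1 + R_2 + R_3 = 2.13 Ω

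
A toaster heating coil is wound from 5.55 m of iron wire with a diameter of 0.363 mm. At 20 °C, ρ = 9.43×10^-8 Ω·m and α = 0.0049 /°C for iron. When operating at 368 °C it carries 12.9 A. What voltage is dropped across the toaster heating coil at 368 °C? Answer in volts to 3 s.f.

A = π(d/2)² = π(1.8150e-04 m)² = 1.035e-07 m²
R₍20₎ = ρL/A = (9.43×10^-8)(5.55)/(1.035e-07) = 5.057 Ω
R₍368₎ = R₍20₎(1 + αΔT) = 5.057 × (1 + 0.0049×348) = 13.68 Ω
V = IR = 12.9 × 13.68 = 176 V

176 V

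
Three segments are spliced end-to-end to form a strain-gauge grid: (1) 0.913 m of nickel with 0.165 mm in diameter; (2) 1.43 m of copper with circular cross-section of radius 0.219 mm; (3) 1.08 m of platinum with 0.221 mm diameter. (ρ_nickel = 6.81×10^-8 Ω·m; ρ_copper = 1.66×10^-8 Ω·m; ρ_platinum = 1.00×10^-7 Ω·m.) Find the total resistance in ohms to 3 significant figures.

5.88 Ω

Seg 1: A = π(d/2)² = π(8.2500e-05 m)² = 2.138e-08 m²
R_1 = (6.81×10^-8)(0.913)/(2.138e-08) = 2.908 Ω
Seg 2: A = πr² = π(2.1900e-04 m)² = 1.507e-07 m²
R_2 = (1.66×10^-8)(1.43)/(1.507e-07) = 0.1575 Ω
Seg 3: A = π(d/2)² = π(1.1050e-04 m)² = 3.836e-08 m²
R_3 = (1.00×10^-7)(1.08)/(3.836e-08) = 2.815 Ω
R_total = R_1 + R_2 + R_3 = 5.88 Ω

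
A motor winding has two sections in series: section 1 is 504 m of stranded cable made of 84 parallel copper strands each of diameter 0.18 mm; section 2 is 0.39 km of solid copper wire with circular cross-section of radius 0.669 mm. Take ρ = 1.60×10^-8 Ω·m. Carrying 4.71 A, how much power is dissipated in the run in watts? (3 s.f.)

Section 1: A_strand = π(9.0000e-05)² = 2.545e-08 m²; R₁ = ρL/(N·A_s) = (1.60×10^-8)(504)/(84×2.545e-08) = 3.773 Ω
Section 2: A = πr² = π(6.6900e-04 m)² = 1.406e-06 m²
R₂ = (1.60×10^-8)(390)/(1.406e-06) = 4.438 Ω
R = R₁ + R₂ = 8.211 Ω
P = I²R = (4.71)² × 8.211 = 182 W

182 W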